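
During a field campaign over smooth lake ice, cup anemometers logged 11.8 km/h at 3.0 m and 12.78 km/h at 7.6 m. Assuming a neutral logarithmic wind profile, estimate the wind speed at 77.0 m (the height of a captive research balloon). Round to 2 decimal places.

Log law: V ∝ ln(z/z₀). From the pair, with r = V₁/V₂ = 0.92332,
ln z₀ = (ln z₁ − r·ln z₂)/(1 − r) = (1.0986 − 0.92332×2.0281)/0.07668 = -10.0938 → z₀ = 0.00004134 m
V₃ = V₁ · ln(z₃/z₀)/ln(z₁/z₀) = 11.8 × 14.4376/11.1924 = 15.2214 km/h

15.22 km/h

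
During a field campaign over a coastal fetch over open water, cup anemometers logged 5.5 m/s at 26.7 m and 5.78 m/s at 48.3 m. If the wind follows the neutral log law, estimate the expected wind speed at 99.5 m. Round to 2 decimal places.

6.12 m/s

Log law: V ∝ ln(z/z₀). From the pair, with r = V₁/V₂ = 0.95156,
ln z₀ = (ln z₁ − r·ln z₂)/(1 − r) = (3.2847 − 0.95156×3.8774)/0.04844 = -8.3590 → z₀ = 0.0002343 m
V₃ = V₁ · ln(z₃/z₀)/ln(z₁/z₀) = 5.5 × 12.9592/11.6437 = 6.1214 m/s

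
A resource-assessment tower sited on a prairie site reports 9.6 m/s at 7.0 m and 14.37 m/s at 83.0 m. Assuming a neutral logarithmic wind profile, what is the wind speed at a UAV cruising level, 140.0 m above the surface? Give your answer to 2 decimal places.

Log law: V ∝ ln(z/z₀). From the pair, with r = V₁/V₂ = 0.66806,
ln z₀ = (ln z₁ − r·ln z₂)/(1 − r) = (1.9459 − 0.66806×4.4188)/0.33194 = -3.0311 → z₀ = 0.04826 m
V₃ = V₁ · ln(z₃/z₀)/ln(z₁/z₀) = 9.6 × 7.9727/4.9770 = 15.3784 m/s

15.38 m/s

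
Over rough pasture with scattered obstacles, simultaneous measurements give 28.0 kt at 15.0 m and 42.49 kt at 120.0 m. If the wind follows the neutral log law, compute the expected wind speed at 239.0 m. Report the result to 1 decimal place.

47.3 kt

Log law: V ∝ ln(z/z₀). From the pair, with r = V₁/V₂ = 0.65898,
ln z₀ = (ln z₁ − r·ln z₂)/(1 − r) = (2.7081 − 0.65898×4.7875)/0.34102 = -1.3102 → z₀ = 0.2698 m
V₃ = V₁ · ln(z₃/z₀)/ln(z₁/z₀) = 28.0 × 6.7867/4.0182 = 47.2909 kt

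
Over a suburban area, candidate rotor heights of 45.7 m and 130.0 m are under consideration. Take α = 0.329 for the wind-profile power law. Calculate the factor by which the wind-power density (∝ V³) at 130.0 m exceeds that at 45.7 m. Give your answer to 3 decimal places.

Speed ratio: V_B/V_A = (z_B/z_A)^α = (130.0/45.7)^0.329 = (2.8446)^0.329 = 1.41051
Power-density ratio: P_B/P_A = (V_B/V_A)³ = (1.41051)³ = 2.80624

2.806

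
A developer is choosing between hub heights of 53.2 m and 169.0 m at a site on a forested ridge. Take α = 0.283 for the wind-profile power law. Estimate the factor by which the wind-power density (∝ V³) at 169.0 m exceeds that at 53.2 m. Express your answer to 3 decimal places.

Speed ratio: V_B/V_A = (z_B/z_A)^α = (169.0/53.2)^0.283 = (3.1767)^0.283 = 1.38694
Power-density ratio: P_B/P_A = (V_B/V_A)³ = (1.38694)³ = 2.66794

2.668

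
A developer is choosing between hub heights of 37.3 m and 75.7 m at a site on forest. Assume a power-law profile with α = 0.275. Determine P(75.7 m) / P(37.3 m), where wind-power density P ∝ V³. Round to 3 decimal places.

1.793

Speed ratio: V_B/V_A = (z_B/z_A)^α = (75.7/37.3)^0.275 = (2.0295)^0.275 = 1.21487
Power-density ratio: P_B/P_A = (V_B/V_A)³ = (1.21487)³ = 1.79306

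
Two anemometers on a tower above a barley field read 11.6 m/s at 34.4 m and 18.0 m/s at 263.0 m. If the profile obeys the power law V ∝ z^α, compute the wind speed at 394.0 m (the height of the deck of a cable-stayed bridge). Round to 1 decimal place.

19.6 m/s

First find α: α = ln(V₂/V₁)/ln(z₂/z₁) = ln(18.0/11.6)/ln(263.0/34.4) = 0.43937/2.03410 = 0.2160
Extrapolate from 263.0 m to 394.0 m: V₃ = 18.0 × (394.0/263.0)^0.2160 = 18.0 × 1.0912 = 19.6422 m/s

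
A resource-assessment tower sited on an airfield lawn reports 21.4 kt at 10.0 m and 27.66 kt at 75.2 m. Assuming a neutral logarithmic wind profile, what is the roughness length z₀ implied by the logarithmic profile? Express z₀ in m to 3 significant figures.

Log law: V(z) ∝ ln(z/z₀). With r = V₁/V₂ = 21.4/27.66 = 0.77368,
r · ln(z₂/z₀) = ln(z₁/z₀) ⇒ ln z₀ = (ln z₁ − r·ln z₂)/(1 − r)
ln z₀ = (2.30259 − 0.77368×4.32015) / 0.22632 = -4.5945
z₀ = exp(-4.5945) = 0.01011 m

z₀ ≈ 0.0101 m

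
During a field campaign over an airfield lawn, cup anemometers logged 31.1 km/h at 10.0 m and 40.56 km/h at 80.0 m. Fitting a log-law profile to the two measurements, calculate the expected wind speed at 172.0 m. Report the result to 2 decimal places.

Log law: V ∝ ln(z/z₀). From the pair, with r = V₁/V₂ = 0.76677,
ln z₀ = (ln z₁ − r·ln z₂)/(1 − r) = (2.3026 − 0.76677×4.3820)/0.23323 = -4.5336 → z₀ = 0.01074 m
V₃ = V₁ · ln(z₃/z₀)/ln(z₁/z₀) = 31.1 × 9.6811/6.8362 = 44.0423 km/h

44.04 km/h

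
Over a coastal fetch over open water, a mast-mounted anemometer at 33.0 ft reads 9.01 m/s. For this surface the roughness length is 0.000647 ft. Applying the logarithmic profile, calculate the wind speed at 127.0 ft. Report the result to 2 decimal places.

Log law: V(z) ∝ ln(z/z₀), so V₂/V₁ = ln(z₂/z₀) / ln(z₁/z₀).
ln(127.0/0.000647) = 12.1874, ln(33.0/0.000647) = 10.8397
V₂ = 9.01 × 12.1874/10.8397 = 9.01 × 1.1243 = 10.1302 m/s

10.13 m/s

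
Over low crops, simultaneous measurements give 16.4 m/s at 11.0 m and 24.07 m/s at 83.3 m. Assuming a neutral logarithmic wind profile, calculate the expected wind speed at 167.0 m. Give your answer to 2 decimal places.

Log law: V ∝ ln(z/z₀). From the pair, with r = V₁/V₂ = 0.68135,
ln z₀ = (ln z₁ − r·ln z₂)/(1 − r) = (2.3979 − 0.68135×4.4224)/0.31865 = -1.9310 → z₀ = 0.1450 m
V₃ = V₁ · ln(z₃/z₀)/ln(z₁/z₀) = 16.4 × 7.0490/4.3289 = 26.7051 m/s

26.71 m/s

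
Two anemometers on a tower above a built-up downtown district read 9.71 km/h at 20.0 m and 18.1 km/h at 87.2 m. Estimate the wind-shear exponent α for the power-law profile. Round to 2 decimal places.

Power law: V₂/V₁ = (z₂/z₁)^α ⇒ α = ln(V₂/V₁) / ln(z₂/z₁)
α = ln(18.1/9.71) / ln(87.2/20.0) = ln(1.8641) / ln(4.3600)
  = 0.62276 / 1.47247 = 0.42293

α ≈ 0.42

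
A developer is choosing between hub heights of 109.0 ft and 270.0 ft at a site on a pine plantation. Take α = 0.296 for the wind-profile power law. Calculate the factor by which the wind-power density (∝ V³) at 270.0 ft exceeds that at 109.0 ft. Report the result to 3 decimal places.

Speed ratio: V_B/V_A = (z_B/z_A)^α = (270.0/109.0)^0.296 = (2.4771)^0.296 = 1.30799
Power-density ratio: P_B/P_A = (V_B/V_A)³ = (1.30799)³ = 2.23777

2.238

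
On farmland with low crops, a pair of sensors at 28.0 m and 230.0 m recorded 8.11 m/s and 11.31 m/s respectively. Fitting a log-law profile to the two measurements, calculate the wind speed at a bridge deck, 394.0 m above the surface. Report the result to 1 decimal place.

12.1 m/s

Log law: V ∝ ln(z/z₀). From the pair, with r = V₁/V₂ = 0.71706,
ln z₀ = (ln z₁ − r·ln z₂)/(1 − r) = (3.3322 − 0.71706×5.4381)/0.28294 = -2.0049 → z₀ = 0.1347 m
V₃ = V₁ · ln(z₃/z₀)/ln(z₁/z₀) = 8.11 × 7.9812/5.3371 = 12.1279 m/s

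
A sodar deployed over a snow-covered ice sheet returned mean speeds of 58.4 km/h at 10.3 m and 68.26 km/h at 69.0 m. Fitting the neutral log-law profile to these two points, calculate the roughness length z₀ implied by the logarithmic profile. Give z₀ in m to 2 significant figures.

Log law: V(z) ∝ ln(z/z₀). With r = V₁/V₂ = 58.4/68.26 = 0.85555,
r · ln(z₂/z₀) = ln(z₁/z₀) ⇒ ln z₀ = (ln z₁ − r·ln z₂)/(1 − r)
ln z₀ = (2.33214 − 0.85555×4.23411) / 0.14445 = -8.9330
z₀ = exp(-8.9330) = 0.0001320 m

z₀ ≈ 0.00013 m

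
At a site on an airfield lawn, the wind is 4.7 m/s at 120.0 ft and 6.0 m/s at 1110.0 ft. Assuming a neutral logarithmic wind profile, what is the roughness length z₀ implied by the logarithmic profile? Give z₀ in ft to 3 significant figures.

z₀ ≈ 0.0386 ft

Log law: V(z) ∝ ln(z/z₀). With r = V₁/V₂ = 4.7/6.0 = 0.78333,
r · ln(z₂/z₀) = ln(z₁/z₀) ⇒ ln z₀ = (ln z₁ − r·ln z₂)/(1 − r)
ln z₀ = (4.78749 − 0.78333×7.01212) / 0.21667 = -3.2554
z₀ = exp(-3.2554) = 0.03857 ft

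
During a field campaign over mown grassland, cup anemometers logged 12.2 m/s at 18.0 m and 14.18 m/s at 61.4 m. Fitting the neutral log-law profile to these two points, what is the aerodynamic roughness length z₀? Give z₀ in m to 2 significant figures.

z₀ ≈ 0.0094 m

Log law: V(z) ∝ ln(z/z₀). With r = V₁/V₂ = 12.2/14.18 = 0.86037,
r · ln(z₂/z₀) = ln(z₁/z₀) ⇒ ln z₀ = (ln z₁ − r·ln z₂)/(1 − r)
ln z₀ = (2.89037 − 0.86037×4.11741) / 0.13963 = -4.6702
z₀ = exp(-4.6702) = 0.009371 m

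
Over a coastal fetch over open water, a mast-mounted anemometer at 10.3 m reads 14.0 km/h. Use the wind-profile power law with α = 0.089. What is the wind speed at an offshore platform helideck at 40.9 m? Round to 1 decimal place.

Power-law profile: V₂ = V₁ · (z₂/z₁)^α
V₂ = 14.0 × (40.9/10.3)^0.089 = 14.0 × (3.9709)^0.089
    = 14.0 × 1.1306 = 15.8281 km/h

15.8 km/h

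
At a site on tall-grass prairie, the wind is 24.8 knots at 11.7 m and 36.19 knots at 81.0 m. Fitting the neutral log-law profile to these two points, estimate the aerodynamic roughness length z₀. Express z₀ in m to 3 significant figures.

z₀ ≈ 0.173 m

Log law: V(z) ∝ ln(z/z₀). With r = V₁/V₂ = 24.8/36.19 = 0.68527,
r · ln(z₂/z₀) = ln(z₁/z₀) ⇒ ln z₀ = (ln z₁ − r·ln z₂)/(1 − r)
ln z₀ = (2.45959 − 0.68527×4.39445) / 0.31473 = -1.7533
z₀ = exp(-1.7533) = 0.1732 m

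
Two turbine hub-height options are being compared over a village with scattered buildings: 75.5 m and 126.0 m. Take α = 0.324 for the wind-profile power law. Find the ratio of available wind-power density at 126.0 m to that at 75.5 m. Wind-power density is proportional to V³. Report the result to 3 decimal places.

1.645

Speed ratio: V_B/V_A = (z_B/z_A)^α = (126.0/75.5)^0.324 = (1.6689)^0.324 = 1.18050
Power-density ratio: P_B/P_A = (V_B/V_A)³ = (1.18050)³ = 1.64511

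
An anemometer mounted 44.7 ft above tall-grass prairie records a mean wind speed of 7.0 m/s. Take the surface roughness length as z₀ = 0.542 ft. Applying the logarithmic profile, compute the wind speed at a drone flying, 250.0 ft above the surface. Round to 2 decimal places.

9.73 m/s

Log law: V(z) ∝ ln(z/z₀), so V₂/V₁ = ln(z₂/z₀) / ln(z₁/z₀).
ln(250.0/0.542) = 6.1340, ln(44.7/0.542) = 4.4125
V₂ = 7.0 × 6.1340/4.4125 = 7.0 × 1.3901 = 9.7310 m/s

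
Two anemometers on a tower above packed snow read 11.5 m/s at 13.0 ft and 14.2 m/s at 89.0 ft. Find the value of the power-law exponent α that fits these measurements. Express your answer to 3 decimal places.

α ≈ 0.110

Power law: V₂/V₁ = (z₂/z₁)^α ⇒ α = ln(V₂/V₁) / ln(z₂/z₁)
α = ln(14.2/11.5) / ln(89.0/13.0) = ln(1.2348) / ln(6.8462)
  = 0.21089 / 1.92369 = 0.10963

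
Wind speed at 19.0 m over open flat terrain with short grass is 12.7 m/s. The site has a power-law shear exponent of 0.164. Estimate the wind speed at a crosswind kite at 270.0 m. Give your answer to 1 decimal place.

Power-law profile: V₂ = V₁ · (z₂/z₁)^α
V₂ = 12.7 × (270.0/19.0)^0.164 = 12.7 × (14.2105)^0.164
    = 12.7 × 1.5454 = 19.6260 m/s

19.6 m/s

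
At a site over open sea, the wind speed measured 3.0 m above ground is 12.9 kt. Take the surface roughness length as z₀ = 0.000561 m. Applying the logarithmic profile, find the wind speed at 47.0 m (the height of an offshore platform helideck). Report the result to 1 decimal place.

17.0 kt

Log law: V(z) ∝ ln(z/z₀), so V₂/V₁ = ln(z₂/z₀) / ln(z₁/z₀).
ln(47.0/0.000561) = 11.3359, ln(3.0/0.000561) = 8.5844
V₂ = 12.9 × 11.3359/8.5844 = 12.9 × 1.3205 = 17.0348 kt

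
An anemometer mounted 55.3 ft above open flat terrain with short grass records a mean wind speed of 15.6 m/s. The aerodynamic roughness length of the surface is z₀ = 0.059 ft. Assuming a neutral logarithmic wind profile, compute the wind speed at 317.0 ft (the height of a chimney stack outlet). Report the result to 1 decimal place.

19.6 m/s

Log law: V(z) ∝ ln(z/z₀), so V₂/V₁ = ln(z₂/z₀) / ln(z₁/z₀).
ln(317.0/0.059) = 8.5891, ln(55.3/0.059) = 6.8430
V₂ = 15.6 × 8.5891/6.8430 = 15.6 × 1.2552 = 19.5807 m/s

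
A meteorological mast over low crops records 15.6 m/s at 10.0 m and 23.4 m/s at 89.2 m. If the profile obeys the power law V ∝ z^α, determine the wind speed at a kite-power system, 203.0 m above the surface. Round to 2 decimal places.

First find α: α = ln(V₂/V₁)/ln(z₂/z₁) = ln(23.4/15.6)/ln(89.2/10.0) = 0.40547/2.18830 = 0.1853
Extrapolate from 89.2 m to 203.0 m: V₃ = 23.4 × (203.0/89.2)^0.1853 = 23.4 × 1.1646 = 27.2513 m/s

27.25 m/s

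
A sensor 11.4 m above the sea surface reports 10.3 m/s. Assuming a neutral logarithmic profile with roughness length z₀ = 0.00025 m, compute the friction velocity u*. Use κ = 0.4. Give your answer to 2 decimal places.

Log law: V(z) = (u*/κ) · ln(z/z₀) ⇒ u* = κ · V / ln(z/z₀)
u* = 0.4 × 10.3 / ln(11.4/0.00025) = 0.4 × 10.3 / 10.7277
   = 4.1200 / 10.7277 = 0.3841 m/s

u* ≈ 0.38 m/s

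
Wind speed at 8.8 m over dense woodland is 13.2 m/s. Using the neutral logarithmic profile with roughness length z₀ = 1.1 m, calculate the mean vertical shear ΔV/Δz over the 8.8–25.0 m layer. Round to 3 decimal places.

Log law: V₂ = V₁ · ln(z₂/z₀)/ln(z₁/z₀) = 13.2 × 3.1236/2.0794 = 19.8280 m/s
ΔV/Δz = (19.8280 − 13.2)/(25.0 − 8.8) = 6.6280/16.2000 = 0.40913 m/s/m

0.409 m/s/m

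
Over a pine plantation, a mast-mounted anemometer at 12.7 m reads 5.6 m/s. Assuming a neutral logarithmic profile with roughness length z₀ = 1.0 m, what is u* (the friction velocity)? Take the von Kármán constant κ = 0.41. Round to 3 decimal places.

u* ≈ 0.903 m/s

Log law: V(z) = (u*/κ) · ln(z/z₀) ⇒ u* = κ · V / ln(z/z₀)
u* = 0.41 × 5.6 / ln(12.7/1.0) = 0.41 × 5.6 / 2.5416
   = 2.2960 / 2.5416 = 0.9034 m/s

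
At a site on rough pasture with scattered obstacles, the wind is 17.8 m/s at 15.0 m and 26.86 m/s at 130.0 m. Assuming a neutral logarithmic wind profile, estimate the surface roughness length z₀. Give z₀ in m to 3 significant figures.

Log law: V(z) ∝ ln(z/z₀). With r = V₁/V₂ = 17.8/26.86 = 0.66270,
r · ln(z₂/z₀) = ln(z₁/z₀) ⇒ ln z₀ = (ln z₁ − r·ln z₂)/(1 − r)
ln z₀ = (2.70805 − 0.66270×4.86753) / 0.33730 = -1.5346
z₀ = exp(-1.5346) = 0.2155 m

z₀ ≈ 0.216 m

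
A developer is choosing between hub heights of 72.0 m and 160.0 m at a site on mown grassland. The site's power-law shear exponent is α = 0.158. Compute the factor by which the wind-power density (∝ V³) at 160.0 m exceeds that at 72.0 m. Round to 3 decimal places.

1.460

Speed ratio: V_B/V_A = (z_B/z_A)^α = (160.0/72.0)^0.158 = (2.2222)^0.158 = 1.13447
Power-density ratio: P_B/P_A = (V_B/V_A)³ = (1.13447)³ = 1.46008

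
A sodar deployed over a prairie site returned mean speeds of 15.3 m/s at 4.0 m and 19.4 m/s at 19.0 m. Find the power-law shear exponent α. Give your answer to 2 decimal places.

α ≈ 0.15

Power law: V₂/V₁ = (z₂/z₁)^α ⇒ α = ln(V₂/V₁) / ln(z₂/z₁)
α = ln(19.4/15.3) / ln(19.0/4.0) = ln(1.2680) / ln(4.7500)
  = 0.23742 / 1.55814 = 0.15237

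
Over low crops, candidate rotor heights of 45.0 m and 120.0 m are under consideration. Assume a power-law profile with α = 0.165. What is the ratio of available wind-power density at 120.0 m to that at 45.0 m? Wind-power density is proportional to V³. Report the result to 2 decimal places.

1.63

Speed ratio: V_B/V_A = (z_B/z_A)^α = (120.0/45.0)^0.165 = (2.6667)^0.165 = 1.17567
Power-density ratio: P_B/P_A = (V_B/V_A)³ = (1.17567)³ = 1.62500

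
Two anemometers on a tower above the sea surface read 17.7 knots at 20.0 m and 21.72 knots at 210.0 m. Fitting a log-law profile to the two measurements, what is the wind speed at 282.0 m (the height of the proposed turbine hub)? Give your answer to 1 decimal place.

Log law: V ∝ ln(z/z₀). From the pair, with r = V₁/V₂ = 0.81492,
ln z₀ = (ln z₁ − r·ln z₂)/(1 − r) = (2.9957 − 0.81492×5.3471)/0.18508 = -7.3573 → z₀ = 0.0006379 m
V₃ = V₁ · ln(z₃/z₀)/ln(z₁/z₀) = 17.7 × 12.9992/10.3531 = 22.2240 knots

22.2 knots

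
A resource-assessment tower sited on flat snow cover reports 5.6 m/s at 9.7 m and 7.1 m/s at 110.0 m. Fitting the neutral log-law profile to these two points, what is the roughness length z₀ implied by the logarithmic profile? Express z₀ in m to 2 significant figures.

Log law: V(z) ∝ ln(z/z₀). With r = V₁/V₂ = 5.6/7.1 = 0.78873,
r · ln(z₂/z₀) = ln(z₁/z₀) ⇒ ln z₀ = (ln z₁ − r·ln z₂)/(1 − r)
ln z₀ = (2.27213 − 0.78873×4.70048) / 0.21127 = -6.7937
z₀ = exp(-6.7937) = 0.001121 m

z₀ ≈ 0.0011 m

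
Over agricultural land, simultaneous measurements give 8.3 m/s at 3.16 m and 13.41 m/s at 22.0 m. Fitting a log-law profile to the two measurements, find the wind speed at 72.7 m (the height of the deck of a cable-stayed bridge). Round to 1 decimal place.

Log law: V ∝ ln(z/z₀). From the pair, with r = V₁/V₂ = 0.61894,
ln z₀ = (ln z₁ − r·ln z₂)/(1 − r) = (1.1506 − 0.61894×3.0910)/0.38106 = -2.0013 → z₀ = 0.1352 m
V₃ = V₁ · ln(z₃/z₀)/ln(z₁/z₀) = 8.3 × 6.2876/3.1518 = 16.5577 m/s

16.6 m/s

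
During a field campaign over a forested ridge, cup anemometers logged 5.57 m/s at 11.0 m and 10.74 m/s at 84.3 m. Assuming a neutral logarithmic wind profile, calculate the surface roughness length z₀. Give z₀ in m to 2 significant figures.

Log law: V(z) ∝ ln(z/z₀). With r = V₁/V₂ = 5.57/10.74 = 0.51862,
r · ln(z₂/z₀) = ln(z₁/z₀) ⇒ ln z₀ = (ln z₁ − r·ln z₂)/(1 − r)
ln z₀ = (2.39790 − 0.51862×4.43438) / 0.48138 = 0.2038
z₀ = exp(0.2038) = 1.226 m

z₀ ≈ 1.2 m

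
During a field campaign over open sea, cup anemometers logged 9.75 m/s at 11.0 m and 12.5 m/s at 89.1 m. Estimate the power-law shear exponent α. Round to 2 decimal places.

α ≈ 0.12

Power law: V₂/V₁ = (z₂/z₁)^α ⇒ α = ln(V₂/V₁) / ln(z₂/z₁)
α = ln(12.5/9.75) / ln(89.1/11.0) = ln(1.2821) / ln(8.1000)
  = 0.24846 / 2.09186 = 0.11878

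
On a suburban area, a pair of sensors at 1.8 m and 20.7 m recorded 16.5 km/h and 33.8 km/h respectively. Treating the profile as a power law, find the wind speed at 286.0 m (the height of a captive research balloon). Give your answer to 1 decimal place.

73.1 km/h

First find α: α = ln(V₂/V₁)/ln(z₂/z₁) = ln(33.8/16.5)/ln(20.7/1.8) = 0.71710/2.44235 = 0.2936
Extrapolate from 20.7 m to 286.0 m: V₃ = 33.8 × (286.0/20.7)^0.2936 = 33.8 × 2.1619 = 73.0718 km/h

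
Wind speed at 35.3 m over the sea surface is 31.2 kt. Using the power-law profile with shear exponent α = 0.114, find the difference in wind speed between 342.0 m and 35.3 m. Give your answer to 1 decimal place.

9.2 kt

Power law: V₂ = V₁ · (z₂/z₁)^α = 31.2 × (9.6884)^0.114 = 40.4192 kt
ΔV = 40.4192 − 31.2 = 9.2192 kt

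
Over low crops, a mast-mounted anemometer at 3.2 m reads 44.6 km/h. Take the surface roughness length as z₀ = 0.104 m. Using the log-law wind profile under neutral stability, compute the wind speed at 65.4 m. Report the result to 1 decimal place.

Log law: V(z) ∝ ln(z/z₀), so V₂/V₁ = ln(z₂/z₀) / ln(z₁/z₀).
ln(65.4/0.104) = 6.4439, ln(3.2/0.104) = 3.4265
V₂ = 44.6 × 6.4439/3.4265 = 44.6 × 1.8806 = 83.8745 km/h

83.9 km/h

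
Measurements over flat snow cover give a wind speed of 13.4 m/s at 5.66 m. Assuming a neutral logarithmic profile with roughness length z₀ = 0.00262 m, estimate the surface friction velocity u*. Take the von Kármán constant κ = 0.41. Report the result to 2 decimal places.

u* ≈ 0.72 m/s

Log law: V(z) = (u*/κ) · ln(z/z₀) ⇒ u* = κ · V / ln(z/z₀)
u* = 0.41 × 13.4 / ln(5.66/0.00262) = 0.41 × 13.4 / 7.6780
   = 5.4940 / 7.6780 = 0.7156 m/s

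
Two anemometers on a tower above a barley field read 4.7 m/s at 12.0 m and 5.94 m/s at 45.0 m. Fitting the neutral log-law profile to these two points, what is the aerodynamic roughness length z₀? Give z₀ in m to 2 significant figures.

z₀ ≈ 0.080 m

Log law: V(z) ∝ ln(z/z₀). With r = V₁/V₂ = 4.7/5.94 = 0.79125,
r · ln(z₂/z₀) = ln(z₁/z₀) ⇒ ln z₀ = (ln z₁ − r·ln z₂)/(1 − r)
ln z₀ = (2.48491 − 0.79125×3.80666) / 0.20875 = -2.5250
z₀ = exp(-2.5250) = 0.08006 m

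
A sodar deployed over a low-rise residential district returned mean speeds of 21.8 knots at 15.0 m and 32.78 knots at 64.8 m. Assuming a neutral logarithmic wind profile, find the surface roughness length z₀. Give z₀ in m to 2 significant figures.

z₀ ≈ 0.82 m

Log law: V(z) ∝ ln(z/z₀). With r = V₁/V₂ = 21.8/32.78 = 0.66504,
r · ln(z₂/z₀) = ln(z₁/z₀) ⇒ ln z₀ = (ln z₁ − r·ln z₂)/(1 − r)
ln z₀ = (2.70805 − 0.66504×4.17131) / 0.33496 = -0.1971
z₀ = exp(-0.1971) = 0.8211 m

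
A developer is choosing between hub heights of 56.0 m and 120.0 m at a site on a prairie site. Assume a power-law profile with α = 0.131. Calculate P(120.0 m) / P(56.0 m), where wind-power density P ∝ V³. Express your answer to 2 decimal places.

Speed ratio: V_B/V_A = (z_B/z_A)^α = (120.0/56.0)^0.131 = (2.1429)^0.131 = 1.10499
Power-density ratio: P_B/P_A = (V_B/V_A)³ = (1.10499)³ = 1.34921

1.35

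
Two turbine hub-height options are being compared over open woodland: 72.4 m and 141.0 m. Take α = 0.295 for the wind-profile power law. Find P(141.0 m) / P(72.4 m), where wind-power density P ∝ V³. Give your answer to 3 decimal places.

1.804

Speed ratio: V_B/V_A = (z_B/z_A)^α = (141.0/72.4)^0.295 = (1.9475)^0.295 = 1.21730
Power-density ratio: P_B/P_A = (V_B/V_A)³ = (1.21730)³ = 1.80381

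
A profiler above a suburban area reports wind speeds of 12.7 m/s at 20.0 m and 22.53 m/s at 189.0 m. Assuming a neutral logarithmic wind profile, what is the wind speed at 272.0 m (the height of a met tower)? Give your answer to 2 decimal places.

24.12 m/s

Log law: V ∝ ln(z/z₀). From the pair, with r = V₁/V₂ = 0.56369,
ln z₀ = (ln z₁ − r·ln z₂)/(1 − r) = (2.9957 − 0.56369×5.2417)/0.43631 = 0.0940 → z₀ = 1.099 m
V₃ = V₁ · ln(z₃/z₀)/ln(z₁/z₀) = 12.7 × 5.5118/2.9018 = 24.1233 m/s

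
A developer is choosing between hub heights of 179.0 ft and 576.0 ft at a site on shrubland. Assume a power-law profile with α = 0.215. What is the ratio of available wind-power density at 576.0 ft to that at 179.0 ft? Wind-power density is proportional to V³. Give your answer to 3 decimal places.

Speed ratio: V_B/V_A = (z_B/z_A)^α = (576.0/179.0)^0.215 = (3.2179)^0.215 = 1.28566
Power-density ratio: P_B/P_A = (V_B/V_A)³ = (1.28566)³ = 2.12511

2.125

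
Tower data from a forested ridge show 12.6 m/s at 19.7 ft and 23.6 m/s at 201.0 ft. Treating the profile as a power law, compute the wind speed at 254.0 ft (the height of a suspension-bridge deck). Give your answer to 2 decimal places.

First find α: α = ln(V₂/V₁)/ln(z₂/z₁) = ln(23.6/12.6)/ln(201.0/19.7) = 0.62755/2.32269 = 0.2702
Extrapolate from 201.0 ft to 254.0 ft: V₃ = 23.6 × (254.0/201.0)^0.2702 = 23.6 × 1.0653 = 25.1404 m/s

25.14 m/s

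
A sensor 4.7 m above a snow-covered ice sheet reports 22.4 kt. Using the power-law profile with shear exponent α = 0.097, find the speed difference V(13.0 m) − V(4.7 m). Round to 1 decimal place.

2.3 kt

Power law: V₂ = V₁ · (z₂/z₁)^α = 22.4 × (2.7660)^0.097 = 24.7233 kt
ΔV = 24.7233 − 22.4 = 2.3233 kt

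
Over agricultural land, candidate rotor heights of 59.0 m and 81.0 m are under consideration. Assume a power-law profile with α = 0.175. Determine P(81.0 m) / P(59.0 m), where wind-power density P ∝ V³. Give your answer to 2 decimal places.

1.18

Speed ratio: V_B/V_A = (z_B/z_A)^α = (81.0/59.0)^0.175 = (1.3729)^0.175 = 1.05703
Power-density ratio: P_B/P_A = (V_B/V_A)³ = (1.05703)³ = 1.18102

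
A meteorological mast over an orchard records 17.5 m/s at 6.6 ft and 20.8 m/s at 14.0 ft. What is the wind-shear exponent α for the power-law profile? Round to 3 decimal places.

Power law: V₂/V₁ = (z₂/z₁)^α ⇒ α = ln(V₂/V₁) / ln(z₂/z₁)
α = ln(20.8/17.5) / ln(14.0/6.6) = ln(1.1886) / ln(2.1212)
  = 0.17275 / 0.75199 = 0.22973

α ≈ 0.230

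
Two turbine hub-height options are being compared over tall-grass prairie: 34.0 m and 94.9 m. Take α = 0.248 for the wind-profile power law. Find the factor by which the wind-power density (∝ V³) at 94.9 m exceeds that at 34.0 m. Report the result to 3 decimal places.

Speed ratio: V_B/V_A = (z_B/z_A)^α = (94.9/34.0)^0.248 = (2.7912)^0.248 = 1.28990
Power-density ratio: P_B/P_A = (V_B/V_A)³ = (1.28990)³ = 2.14618

2.146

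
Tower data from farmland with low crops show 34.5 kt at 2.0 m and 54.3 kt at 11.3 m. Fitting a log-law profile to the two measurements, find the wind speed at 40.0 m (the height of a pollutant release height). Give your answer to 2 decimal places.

68.75 kt

Log law: V ∝ ln(z/z₀). From the pair, with r = V₁/V₂ = 0.63536,
ln z₀ = (ln z₁ − r·ln z₂)/(1 − r) = (0.6931 − 0.63536×2.4248)/0.36464 = -2.3241 → z₀ = 0.09787 m
V₃ = V₁ · ln(z₃/z₀)/ln(z₁/z₀) = 34.5 × 6.0130/3.0173 = 68.7536 kt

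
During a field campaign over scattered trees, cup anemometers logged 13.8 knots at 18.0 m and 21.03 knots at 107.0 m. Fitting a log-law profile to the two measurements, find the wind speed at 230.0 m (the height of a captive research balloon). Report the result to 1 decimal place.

Log law: V ∝ ln(z/z₀). From the pair, with r = V₁/V₂ = 0.65621,
ln z₀ = (ln z₁ − r·ln z₂)/(1 − r) = (2.8904 − 0.65621×4.6728)/0.34379 = -0.5118 → z₀ = 0.5994 m
V₃ = V₁ · ln(z₃/z₀)/ln(z₁/z₀) = 13.8 × 5.9499/3.4022 = 24.1340 knots

24.1 knots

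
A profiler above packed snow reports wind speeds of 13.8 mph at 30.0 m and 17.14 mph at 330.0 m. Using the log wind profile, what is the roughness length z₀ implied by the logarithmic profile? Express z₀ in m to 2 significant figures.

Log law: V(z) ∝ ln(z/z₀). With r = V₁/V₂ = 13.8/17.14 = 0.80513,
r · ln(z₂/z₀) = ln(z₁/z₀) ⇒ ln z₀ = (ln z₁ − r·ln z₂)/(1 − r)
ln z₀ = (3.40120 − 0.80513×5.79909) / 0.19487 = -6.5063
z₀ = exp(-6.5063) = 0.001494 m

z₀ ≈ 0.0015 m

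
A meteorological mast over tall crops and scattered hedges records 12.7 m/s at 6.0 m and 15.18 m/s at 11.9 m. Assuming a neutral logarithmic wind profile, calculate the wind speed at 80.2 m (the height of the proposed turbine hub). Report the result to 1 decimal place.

22.1 m/s

Log law: V ∝ ln(z/z₀). From the pair, with r = V₁/V₂ = 0.83663,
ln z₀ = (ln z₁ − r·ln z₂)/(1 − r) = (1.7918 − 0.83663×2.4765)/0.16337 = -1.7150 → z₀ = 0.1800 m
V₃ = V₁ · ln(z₃/z₀)/ln(z₁/z₀) = 12.7 × 6.0995/3.5067 = 22.0900 m/s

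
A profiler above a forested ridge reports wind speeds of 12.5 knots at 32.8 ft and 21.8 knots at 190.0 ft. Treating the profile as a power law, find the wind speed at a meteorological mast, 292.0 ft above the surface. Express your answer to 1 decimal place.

25.0 knots

First find α: α = ln(V₂/V₁)/ln(z₂/z₁) = ln(21.8/12.5)/ln(190.0/32.8) = 0.55618/1.75660 = 0.3166
Extrapolate from 190.0 ft to 292.0 ft: V₃ = 21.8 × (292.0/190.0)^0.3166 = 21.8 × 1.1458 = 24.9774 knots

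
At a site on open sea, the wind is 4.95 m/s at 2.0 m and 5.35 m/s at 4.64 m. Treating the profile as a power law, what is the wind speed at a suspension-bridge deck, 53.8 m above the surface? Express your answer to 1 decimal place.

6.7 m/s

First find α: α = ln(V₂/V₁)/ln(z₂/z₁) = ln(5.35/4.95)/ln(4.64/2.0) = 0.07771/0.84157 = 0.0923
Extrapolate from 4.64 m to 53.8 m: V₃ = 5.35 × (53.8/4.64)^0.0923 = 5.35 × 1.2539 = 6.7085 m/s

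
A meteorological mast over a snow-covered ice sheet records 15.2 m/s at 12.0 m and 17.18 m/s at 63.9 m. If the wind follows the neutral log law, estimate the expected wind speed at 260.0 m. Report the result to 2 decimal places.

Log law: V ∝ ln(z/z₀). From the pair, with r = V₁/V₂ = 0.88475,
ln z₀ = (ln z₁ − r·ln z₂)/(1 − r) = (2.4849 − 0.88475×4.1573)/0.11525 = -10.3538 → z₀ = 0.00003187 m
V₃ = V₁ · ln(z₃/z₀)/ln(z₁/z₀) = 15.2 × 15.9145/12.8387 = 18.8415 m/s

18.84 m/s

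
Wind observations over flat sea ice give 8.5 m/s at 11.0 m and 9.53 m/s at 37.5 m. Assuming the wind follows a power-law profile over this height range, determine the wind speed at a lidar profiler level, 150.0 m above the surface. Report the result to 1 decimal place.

10.8 m/s

First find α: α = ln(V₂/V₁)/ln(z₂/z₁) = ln(9.53/8.5)/ln(37.5/11.0) = 0.11438/1.22645 = 0.0933
Extrapolate from 37.5 m to 150.0 m: V₃ = 9.53 × (150.0/37.5)^0.0933 = 9.53 × 1.1380 = 10.8453 m/s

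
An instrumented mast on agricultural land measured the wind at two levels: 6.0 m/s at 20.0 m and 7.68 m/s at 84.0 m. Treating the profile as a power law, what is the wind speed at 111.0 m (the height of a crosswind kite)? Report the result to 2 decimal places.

First find α: α = ln(V₂/V₁)/ln(z₂/z₁) = ln(7.68/6.0)/ln(84.0/20.0) = 0.24686/1.43508 = 0.1720
Extrapolate from 84.0 m to 111.0 m: V₃ = 7.68 × (111.0/84.0)^0.1720 = 7.68 × 1.0491 = 8.0572 m/s

8.06 m/s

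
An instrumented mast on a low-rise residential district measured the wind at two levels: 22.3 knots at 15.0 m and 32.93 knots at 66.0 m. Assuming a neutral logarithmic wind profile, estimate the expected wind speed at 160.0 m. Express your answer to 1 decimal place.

39.3 knots

Log law: V ∝ ln(z/z₀). From the pair, with r = V₁/V₂ = 0.67719,
ln z₀ = (ln z₁ − r·ln z₂)/(1 − r) = (2.7081 − 0.67719×4.1897)/0.32281 = -0.4001 → z₀ = 0.6702 m
V₃ = V₁ · ln(z₃/z₀)/ln(z₁/z₀) = 22.3 × 5.4753/3.1082 = 39.2833 knots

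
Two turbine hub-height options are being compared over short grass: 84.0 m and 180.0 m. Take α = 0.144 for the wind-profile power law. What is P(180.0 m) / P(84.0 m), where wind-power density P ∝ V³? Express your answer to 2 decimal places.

Speed ratio: V_B/V_A = (z_B/z_A)^α = (180.0/84.0)^0.144 = (2.1429)^0.144 = 1.11600
Power-density ratio: P_B/P_A = (V_B/V_A)³ = (1.11600)³ = 1.38992

1.39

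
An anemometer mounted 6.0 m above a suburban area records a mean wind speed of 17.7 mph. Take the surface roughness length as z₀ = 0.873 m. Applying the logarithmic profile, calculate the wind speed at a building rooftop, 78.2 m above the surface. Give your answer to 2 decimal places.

41.28 mph

Log law: V(z) ∝ ln(z/z₀), so V₂/V₁ = ln(z₂/z₀) / ln(z₁/z₀).
ln(78.2/0.873) = 4.4951, ln(6.0/0.873) = 1.9276
V₂ = 17.7 × 4.4951/1.9276 = 17.7 × 2.3320 = 41.2762 mph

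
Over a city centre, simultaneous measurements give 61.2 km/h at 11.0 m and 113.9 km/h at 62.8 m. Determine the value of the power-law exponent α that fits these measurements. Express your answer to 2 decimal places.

Power law: V₂/V₁ = (z₂/z₁)^α ⇒ α = ln(V₂/V₁) / ln(z₂/z₁)
α = ln(113.9/61.2) / ln(62.8/11.0) = ln(1.8611) / ln(5.7091)
  = 0.62117 / 1.74206 = 0.35657

α ≈ 0.36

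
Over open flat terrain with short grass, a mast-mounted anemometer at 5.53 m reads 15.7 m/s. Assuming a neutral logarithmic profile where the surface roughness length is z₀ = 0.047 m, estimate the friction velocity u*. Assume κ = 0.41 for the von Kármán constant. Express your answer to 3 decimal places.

Log law: V(z) = (u*/κ) · ln(z/z₀) ⇒ u* = κ · V / ln(z/z₀)
u* = 0.41 × 15.7 / ln(5.53/0.047) = 0.41 × 15.7 / 4.7678
   = 6.4370 / 4.7678 = 1.3501 m/s

u* ≈ 1.350 m/s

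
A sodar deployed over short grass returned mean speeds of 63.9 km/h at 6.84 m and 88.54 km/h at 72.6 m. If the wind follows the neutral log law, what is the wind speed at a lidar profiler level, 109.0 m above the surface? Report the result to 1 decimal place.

92.8 km/h

Log law: V ∝ ln(z/z₀). From the pair, with r = V₁/V₂ = 0.72171,
ln z₀ = (ln z₁ − r·ln z₂)/(1 − r) = (1.9228 − 0.72171×4.2850)/0.27829 = -4.2032 → z₀ = 0.01495 m
V₃ = V₁ · ln(z₃/z₀)/ln(z₁/z₀) = 63.9 × 8.8945/6.1259 = 92.7790 km/h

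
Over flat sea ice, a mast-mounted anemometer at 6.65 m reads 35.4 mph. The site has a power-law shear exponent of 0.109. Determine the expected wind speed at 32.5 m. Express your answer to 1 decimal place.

Power-law profile: V₂ = V₁ · (z₂/z₁)^α
V₂ = 35.4 × (32.5/6.65)^0.109 = 35.4 × (4.8872)^0.109
    = 35.4 × 1.1888 = 42.0834 mph

42.1 mph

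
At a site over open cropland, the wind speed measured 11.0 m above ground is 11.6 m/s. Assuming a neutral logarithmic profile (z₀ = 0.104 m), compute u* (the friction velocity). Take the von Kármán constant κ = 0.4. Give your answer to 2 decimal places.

Log law: V(z) = (u*/κ) · ln(z/z₀) ⇒ u* = κ · V / ln(z/z₀)
u* = 0.4 × 11.6 / ln(11.0/0.104) = 0.4 × 11.6 / 4.6613
   = 4.6400 / 4.6613 = 0.9954 m/s

u* ≈ 1.00 m/s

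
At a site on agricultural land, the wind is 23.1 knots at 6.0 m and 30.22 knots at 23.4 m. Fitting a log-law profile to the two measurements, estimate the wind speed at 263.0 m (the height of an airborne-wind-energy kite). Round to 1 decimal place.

Log law: V ∝ ln(z/z₀). From the pair, with r = V₁/V₂ = 0.76439,
ln z₀ = (ln z₁ − r·ln z₂)/(1 − r) = (1.7918 − 0.76439×3.1527)/0.23561 = -2.6238 → z₀ = 0.07253 m
V₃ = V₁ · ln(z₃/z₀)/ln(z₁/z₀) = 23.1 × 8.1959/4.4155 = 42.8773 knots

42.9 knots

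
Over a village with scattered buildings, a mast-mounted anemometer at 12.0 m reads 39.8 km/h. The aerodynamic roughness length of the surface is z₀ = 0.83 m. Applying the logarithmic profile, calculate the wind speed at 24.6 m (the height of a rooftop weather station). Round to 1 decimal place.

50.5 km/h

Log law: V(z) ∝ ln(z/z₀), so V₂/V₁ = ln(z₂/z₀) / ln(z₁/z₀).
ln(24.6/0.83) = 3.3891, ln(12.0/0.83) = 2.6712
V₂ = 39.8 × 3.3891/2.6712 = 39.8 × 1.2687 = 50.4954 km/h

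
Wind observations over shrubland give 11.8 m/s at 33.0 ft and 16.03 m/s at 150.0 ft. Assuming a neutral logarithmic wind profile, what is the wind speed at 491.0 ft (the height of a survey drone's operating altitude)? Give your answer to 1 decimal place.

19.3 m/s

Log law: V ∝ ln(z/z₀). From the pair, with r = V₁/V₂ = 0.73612,
ln z₀ = (ln z₁ − r·ln z₂)/(1 − r) = (3.4965 − 0.73612×5.0106)/0.26388 = -0.7273 → z₀ = 0.4832 ft
V₃ = V₁ · ln(z₃/z₀)/ln(z₁/z₀) = 11.8 × 6.9237/4.2238 = 19.3428 m/s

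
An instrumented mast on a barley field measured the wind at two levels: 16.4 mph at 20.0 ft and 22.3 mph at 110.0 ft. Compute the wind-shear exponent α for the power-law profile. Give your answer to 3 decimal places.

Power law: V₂/V₁ = (z₂/z₁)^α ⇒ α = ln(V₂/V₁) / ln(z₂/z₁)
α = ln(22.3/16.4) / ln(110.0/20.0) = ln(1.3598) / ln(5.5000)
  = 0.30731 / 1.70475 = 0.18026

α ≈ 0.180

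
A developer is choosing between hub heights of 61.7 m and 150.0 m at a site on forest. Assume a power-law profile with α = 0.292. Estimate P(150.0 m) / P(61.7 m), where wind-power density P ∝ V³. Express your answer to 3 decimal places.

Speed ratio: V_B/V_A = (z_B/z_A)^α = (150.0/61.7)^0.292 = (2.4311)^0.292 = 1.29615
Power-density ratio: P_B/P_A = (V_B/V_A)³ = (1.29615)³ = 2.17754

2.178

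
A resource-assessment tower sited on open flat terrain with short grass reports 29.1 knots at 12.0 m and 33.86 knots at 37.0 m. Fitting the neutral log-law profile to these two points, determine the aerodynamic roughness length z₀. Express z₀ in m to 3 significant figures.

z₀ ≈ 0.0123 m

Log law: V(z) ∝ ln(z/z₀). With r = V₁/V₂ = 29.1/33.86 = 0.85942,
r · ln(z₂/z₀) = ln(z₁/z₀) ⇒ ln z₀ = (ln z₁ − r·ln z₂)/(1 − r)
ln z₀ = (2.48491 − 0.85942×3.61092) / 0.14058 = -4.3989
z₀ = exp(-4.3989) = 0.01229 m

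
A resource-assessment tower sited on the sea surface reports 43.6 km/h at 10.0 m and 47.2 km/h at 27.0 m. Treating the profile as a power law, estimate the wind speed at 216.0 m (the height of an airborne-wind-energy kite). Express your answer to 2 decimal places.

55.73 km/h

First find α: α = ln(V₂/V₁)/ln(z₂/z₁) = ln(47.2/43.6)/ln(27.0/10.0) = 0.07934/0.99325 = 0.0799
Extrapolate from 27.0 m to 216.0 m: V₃ = 47.2 × (216.0/27.0)^0.0799 = 47.2 × 1.1807 = 55.7285 km/h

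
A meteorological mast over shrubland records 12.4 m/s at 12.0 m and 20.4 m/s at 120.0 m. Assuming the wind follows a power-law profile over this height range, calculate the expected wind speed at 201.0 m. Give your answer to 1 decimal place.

22.8 m/s

First find α: α = ln(V₂/V₁)/ln(z₂/z₁) = ln(20.4/12.4)/ln(120.0/12.0) = 0.49784/2.30259 = 0.2162
Extrapolate from 120.0 m to 201.0 m: V₃ = 20.4 × (201.0/120.0)^0.2162 = 20.4 × 1.1180 = 22.8068 m/s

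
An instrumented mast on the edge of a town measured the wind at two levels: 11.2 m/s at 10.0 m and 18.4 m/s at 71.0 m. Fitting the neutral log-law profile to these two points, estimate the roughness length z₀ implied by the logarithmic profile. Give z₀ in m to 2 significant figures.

z₀ ≈ 0.47 m

Log law: V(z) ∝ ln(z/z₀). With r = V₁/V₂ = 11.2/18.4 = 0.60870,
r · ln(z₂/z₀) = ln(z₁/z₀) ⇒ ln z₀ = (ln z₁ − r·ln z₂)/(1 − r)
ln z₀ = (2.30259 − 0.60870×4.26268) / 0.39130 = -0.7465
z₀ = exp(-0.7465) = 0.4740 m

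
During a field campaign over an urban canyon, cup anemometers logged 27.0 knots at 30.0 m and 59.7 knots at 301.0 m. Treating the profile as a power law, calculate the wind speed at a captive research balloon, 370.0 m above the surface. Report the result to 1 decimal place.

First find α: α = ln(V₂/V₁)/ln(z₂/z₁) = ln(59.7/27.0)/ln(301.0/30.0) = 0.79350/2.30591 = 0.3441
Extrapolate from 301.0 m to 370.0 m: V₃ = 59.7 × (370.0/301.0)^0.3441 = 59.7 × 1.0736 = 64.0942 knots

64.1 knots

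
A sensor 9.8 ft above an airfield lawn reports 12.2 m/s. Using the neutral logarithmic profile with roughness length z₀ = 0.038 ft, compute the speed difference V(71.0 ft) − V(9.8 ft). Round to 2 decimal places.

4.35 m/s

Log law: V₂ = V₁ · ln(z₂/z₀)/ln(z₁/z₀) = 12.2 × 7.5328/5.5526 = 16.5511 m/s
ΔV = 16.5511 − 12.2 = 4.3511 m/s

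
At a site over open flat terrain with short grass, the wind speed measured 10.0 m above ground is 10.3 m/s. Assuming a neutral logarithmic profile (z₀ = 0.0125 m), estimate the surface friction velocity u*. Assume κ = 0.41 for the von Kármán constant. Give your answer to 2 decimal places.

u* ≈ 0.63 m/s

Log law: V(z) = (u*/κ) · ln(z/z₀) ⇒ u* = κ · V / ln(z/z₀)
u* = 0.41 × 10.3 / ln(10.0/0.0125) = 0.41 × 10.3 / 6.6846
   = 4.2230 / 6.6846 = 0.6317 m/s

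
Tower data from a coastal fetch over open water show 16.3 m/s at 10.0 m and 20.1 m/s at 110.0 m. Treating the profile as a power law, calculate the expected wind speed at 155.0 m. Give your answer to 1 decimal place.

First find α: α = ln(V₂/V₁)/ln(z₂/z₁) = ln(20.1/16.3)/ln(110.0/10.0) = 0.20955/2.39790 = 0.0874
Extrapolate from 110.0 m to 155.0 m: V₃ = 20.1 × (155.0/110.0)^0.0874 = 20.1 × 1.0304 = 20.7115 m/s

20.7 m/s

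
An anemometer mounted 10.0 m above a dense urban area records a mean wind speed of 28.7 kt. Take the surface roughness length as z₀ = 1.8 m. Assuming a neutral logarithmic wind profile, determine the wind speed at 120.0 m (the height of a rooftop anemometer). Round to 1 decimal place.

Log law: V(z) ∝ ln(z/z₀), so V₂/V₁ = ln(z₂/z₀) / ln(z₁/z₀).
ln(120.0/1.8) = 4.1997, ln(10.0/1.8) = 1.7148
V₂ = 28.7 × 4.1997/1.7148 = 28.7 × 2.4491 = 70.2890 kt

70.3 kt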